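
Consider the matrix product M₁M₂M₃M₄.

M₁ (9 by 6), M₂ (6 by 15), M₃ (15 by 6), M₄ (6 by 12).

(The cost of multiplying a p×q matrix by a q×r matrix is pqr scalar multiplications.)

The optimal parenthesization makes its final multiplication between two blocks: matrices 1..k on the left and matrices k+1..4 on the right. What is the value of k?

Adjacent pairs: M₁M₂ = 9·6·15 = 810; M₂M₃ = 6·15·6 = 540; M₃M₄ = 15·6·12 = 1080.
Length 3: M₁..M₃: k=1: 0+540+9·6·6=864; k=2: 810+0+9·15·6=1620 → min 864 | M₂..M₄: k=2: 0+1080+6·15·12=2160; k=3: 540+0+6·6·12=972 → min 972.
Top-level splits: k=1: (M₁..M₁)·(M₂..M₄) → 0+972+9·6·12 = 1620; k=2: (M₁..M₂)·(M₃..M₄) → 810+1080+9·15·12 = 3510; k=3: (M₁..M₃)·(M₄..M₄) → 864+0+9·6·12 = 1512.
Best split is after M₃, i.e. k = 3.

3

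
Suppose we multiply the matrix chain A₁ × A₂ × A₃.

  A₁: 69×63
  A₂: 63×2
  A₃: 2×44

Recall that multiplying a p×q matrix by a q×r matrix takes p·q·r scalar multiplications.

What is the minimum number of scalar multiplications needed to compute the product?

Order (A₁ × (A₂ × A₃)): (A₂ × A₃): 63×2 by 2×44 → 63×44, cost 63·2·44 = 5544; (A₁ × (A₂ × A₃)): 69×63 by 63×44 → 69×44, cost 69·63·44 = 191268; cumulative 196812. Total 196812.
Order ((A₁ × A₂) × A₃): (A₁ × A₂): 69×63 by 63×2 → 69×2, cost 69·63·2 = 8694; ((A₁ × A₂) × A₃): 69×2 by 2×44 → 69×44, cost 69·2·44 = 6072; cumulative 14766. Total 14766.
Minimum: 14766.

14766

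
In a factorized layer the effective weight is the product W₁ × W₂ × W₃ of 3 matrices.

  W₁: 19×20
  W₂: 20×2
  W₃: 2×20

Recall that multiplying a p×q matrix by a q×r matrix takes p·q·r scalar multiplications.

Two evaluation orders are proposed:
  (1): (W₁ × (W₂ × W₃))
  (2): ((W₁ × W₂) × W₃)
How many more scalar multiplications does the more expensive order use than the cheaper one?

Order (1) = (W₁ × (W₂ × W₃)): (W₂ × W₃): 20×2 by 2×20 → 20×20, cost 20·2·20 = 800; (W₁ × (W₂ × W₃)): 19×20 by 20×20 → 19×20, cost 19·20·20 = 7600; cumulative 8400. Total 8400.
Order (2) = ((W₁ × W₂) × W₃): (W₁ × W₂): 19×20 by 20×2 → 19×2, cost 19·20·2 = 760; ((W₁ × W₂) × W₃): 19×2 by 2×20 → 19×20, cost 19·2·20 = 760; cumulative 1520. Total 1520.
Difference: |8400 − 1520| = 6880.

6880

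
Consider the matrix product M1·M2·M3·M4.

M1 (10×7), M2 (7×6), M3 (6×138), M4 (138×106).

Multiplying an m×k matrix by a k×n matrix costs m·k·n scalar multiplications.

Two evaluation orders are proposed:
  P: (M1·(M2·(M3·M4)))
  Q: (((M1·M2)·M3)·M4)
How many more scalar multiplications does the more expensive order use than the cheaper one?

55340

Order P = (M1·(M2·(M3·M4))): (M3·M4): 6×138 by 138×106 → 6×106, cost 6·138·106 = 87768; (M2·(M3·M4)): 7×6 by 6×106 → 7×106, cost 7·6·106 = 4452; cumulative 92220; (M1·(M2·(M3·M4))): 10×7 by 7×106 → 10×106, cost 10·7·106 = 7420; cumulative 99640. Total 99640.
Order Q = (((M1·M2)·M3)·M4): (M1·M2): 10×7 by 7×6 → 10×6, cost 10·7·6 = 420; ((M1·M2)·M3): 10×6 by 6×138 → 10×138, cost 10·6·138 = 8280; cumulative 8700; (((M1·M2)·M3)·M4): 10×138 by 138×106 → 10×106, cost 10·138·106 = 146280; cumulative 154980. Total 154980.
Difference: |99640 − 154980| = 55340.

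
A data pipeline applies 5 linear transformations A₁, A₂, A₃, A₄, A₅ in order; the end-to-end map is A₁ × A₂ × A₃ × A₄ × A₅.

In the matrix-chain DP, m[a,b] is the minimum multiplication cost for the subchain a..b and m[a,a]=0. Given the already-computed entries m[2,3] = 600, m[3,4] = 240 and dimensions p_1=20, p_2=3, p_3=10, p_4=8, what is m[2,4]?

720

m[2,4] = min over k∈[2,3] of m[2,k]+m[k+1,4]+p_{1}·p_k·p_{4}.
k=2: 0 + 240 + 20·3·8 = 720; k=3: 600 + 0 + 20·10·8 = 2200.
Minimum: 720 at k=2.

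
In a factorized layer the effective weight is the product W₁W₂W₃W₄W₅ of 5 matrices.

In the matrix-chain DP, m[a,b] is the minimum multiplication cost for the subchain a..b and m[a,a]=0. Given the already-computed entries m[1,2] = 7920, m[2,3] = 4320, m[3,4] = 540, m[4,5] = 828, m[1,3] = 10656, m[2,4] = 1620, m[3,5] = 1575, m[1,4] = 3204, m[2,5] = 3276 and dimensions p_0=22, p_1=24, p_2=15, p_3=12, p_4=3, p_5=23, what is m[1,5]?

4722

m[1,5] = min over k∈[1,4] of m[1,k]+m[k+1,5]+p_{0}·p_k·p_{5}.
k=1: 0 + 3276 + 22·24·23 = 15420; k=2: 7920 + 1575 + 22·15·23 = 17085; k=3: 10656 + 828 + 22·12·23 = 17556; k=4: 3204 + 0 + 22·3·23 = 4722.
Minimum: 4722 at k=4.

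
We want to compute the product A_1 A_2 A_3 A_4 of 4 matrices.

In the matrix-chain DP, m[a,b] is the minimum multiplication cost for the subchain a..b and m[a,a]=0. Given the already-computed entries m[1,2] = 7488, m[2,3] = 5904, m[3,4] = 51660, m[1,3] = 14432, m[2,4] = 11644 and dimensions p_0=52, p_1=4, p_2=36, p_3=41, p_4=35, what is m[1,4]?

m[1,4] = min over k∈[1,3] of m[1,k]+m[k+1,4]+p_{0}·p_k·p_{4}.
k=1: 0 + 11644 + 52·4·35 = 18924; k=2: 7488 + 51660 + 52·36·35 = 124668; k=3: 14432 + 0 + 52·41·35 = 89052.
Minimum: 18924 at k=1.

18924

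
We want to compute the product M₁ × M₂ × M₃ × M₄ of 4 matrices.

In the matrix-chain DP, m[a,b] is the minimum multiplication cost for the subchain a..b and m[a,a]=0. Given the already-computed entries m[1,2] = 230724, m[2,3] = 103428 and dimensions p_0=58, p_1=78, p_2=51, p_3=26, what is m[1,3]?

m[1,3] = min over k∈[1,2] of m[1,k]+m[k+1,3]+p_{0}·p_k·p_{3}.
k=1: 0 + 103428 + 58·78·26 = 221052; k=2: 230724 + 0 + 58·51·26 = 307632.
Minimum: 221052 at k=1.

221052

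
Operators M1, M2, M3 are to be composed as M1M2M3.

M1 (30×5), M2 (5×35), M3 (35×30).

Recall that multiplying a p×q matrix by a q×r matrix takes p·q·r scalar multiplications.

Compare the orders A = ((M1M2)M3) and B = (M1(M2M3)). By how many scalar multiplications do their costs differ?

27000

Order A = ((M1M2)M3): (M1M2): 30×5 by 5×35 → 30×35, cost 30·5·35 = 5250; ((M1M2)M3): 30×35 by 35×30 → 30×30, cost 30·35·30 = 31500; cumulative 36750. Total 36750.
Order B = (M1(M2M3)): (M2M3): 5×35 by 35×30 → 5×30, cost 5·35·30 = 5250; (M1(M2M3)): 30×5 by 5×30 → 30×30, cost 30·5·30 = 4500; cumulative 9750. Total 9750.
Difference: |36750 − 9750| = 27000.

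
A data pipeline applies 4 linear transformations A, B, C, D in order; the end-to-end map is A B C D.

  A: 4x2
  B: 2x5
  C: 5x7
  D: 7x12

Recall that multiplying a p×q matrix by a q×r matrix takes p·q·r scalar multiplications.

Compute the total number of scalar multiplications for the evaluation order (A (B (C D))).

636

(C D): 5×7 by 7×12 → 5×12, cost 5·7·12 = 420
(B (C D)): 2×5 by 5×12 → 2×12, cost 2·5·12 = 120; cumulative 540
(A (B (C D))): 4×2 by 2×12 → 4×12, cost 4·2·12 = 96; cumulative 636
Total: 636 scalar multiplications.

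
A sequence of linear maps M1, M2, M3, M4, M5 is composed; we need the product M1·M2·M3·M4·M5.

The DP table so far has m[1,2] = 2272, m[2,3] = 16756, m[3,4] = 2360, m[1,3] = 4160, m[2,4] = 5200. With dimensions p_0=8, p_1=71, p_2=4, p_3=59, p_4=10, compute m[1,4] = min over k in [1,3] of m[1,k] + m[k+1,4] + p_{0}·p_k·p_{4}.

4952

m[1,4] = min over k∈[1,3] of m[1,k]+m[k+1,4]+p_{0}·p_k·p_{4}.
k=1: 0 + 5200 + 8·71·10 = 10880; k=2: 2272 + 2360 + 8·4·10 = 4952; k=3: 4160 + 0 + 8·59·10 = 8880.
Minimum: 4952 at k=2.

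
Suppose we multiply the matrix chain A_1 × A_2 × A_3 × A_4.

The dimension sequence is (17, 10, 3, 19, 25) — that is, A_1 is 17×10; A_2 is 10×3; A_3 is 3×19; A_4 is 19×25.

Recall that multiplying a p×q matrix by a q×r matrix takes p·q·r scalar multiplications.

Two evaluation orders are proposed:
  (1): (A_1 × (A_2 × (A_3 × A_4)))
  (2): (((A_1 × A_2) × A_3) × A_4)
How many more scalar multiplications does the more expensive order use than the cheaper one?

3129

Order (1) = (A_1 × (A_2 × (A_3 × A_4))): (A_3 × A_4): 3×19 by 19×25 → 3×25, cost 3·19·25 = 1425; (A_2 × (A_3 × A_4)): 10×3 by 3×25 → 10×25, cost 10·3·25 = 750; cumulative 2175; (A_1 × (A_2 × (A_3 × A_4))): 17×10 by 10×25 → 17×25, cost 17·10·25 = 4250; cumulative 6425. Total 6425.
Order (2) = (((A_1 × A_2) × A_3) × A_4): (A_1 × A_2): 17×10 by 10×3 → 17×3, cost 17·10·3 = 510; ((A_1 × A_2) × A_3): 17×3 by 3×19 → 17×19, cost 17·3·19 = 969; cumulative 1479; (((A_1 × A_2) × A_3) × A_4): 17×19 by 19×25 → 17×25, cost 17·19·25 = 8075; cumulative 9554. Total 9554.
Difference: |6425 − 9554| = 3129.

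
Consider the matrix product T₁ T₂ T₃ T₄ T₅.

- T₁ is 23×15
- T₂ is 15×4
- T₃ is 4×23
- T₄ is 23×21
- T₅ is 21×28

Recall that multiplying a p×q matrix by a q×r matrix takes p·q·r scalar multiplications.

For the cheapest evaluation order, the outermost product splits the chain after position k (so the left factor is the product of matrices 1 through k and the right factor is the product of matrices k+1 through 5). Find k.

2

Adjacent pairs: T₁T₂ = 23·15·4 = 1380; T₂T₃ = 15·4·23 = 1380; T₃T₄ = 4·23·21 = 1932; T₄T₅ = 23·21·28 = 13524.
Length 3: T₁..T₃: k=1: 0+1380+23·15·23=9315; k=2: 1380+0+23·4·23=3496 → min 3496 | T₂..T₄: k=2: 0+1932+15·4·21=3192; k=3: 1380+0+15·23·21=8625 → min 3192 | T₃..T₅: k=3: 0+13524+4·23·28=16100; k=4: 1932+0+4·21·28=4284 → min 4284.
Length 4: T₁..T₄: k=1: 0+3192+23·15·21=10437; k=2: 1380+1932+23·4·21=5244; k=3: 3496+0+23·23·21=14605 → min 5244 | T₂..T₅: k=2: 0+4284+15·4·28=5964; k=3: 1380+13524+15·23·28=24564; k=4: 3192+0+15·21·28=12012 → min 5964.
Top-level splits: k=1: (T₁..T₁)·(T₂..T₅) → 0+5964+23·15·28 = 15624; k=2: (T₁..T₂)·(T₃..T₅) → 1380+4284+23·4·28 = 8240; k=3: (T₁..T₃)·(T₄..T₅) → 3496+13524+23·23·28 = 31832; k=4: (T₁..T₄)·(T₅..T₅) → 5244+0+23·21·28 = 18768.
Best split is after T₂, i.e. k = 2.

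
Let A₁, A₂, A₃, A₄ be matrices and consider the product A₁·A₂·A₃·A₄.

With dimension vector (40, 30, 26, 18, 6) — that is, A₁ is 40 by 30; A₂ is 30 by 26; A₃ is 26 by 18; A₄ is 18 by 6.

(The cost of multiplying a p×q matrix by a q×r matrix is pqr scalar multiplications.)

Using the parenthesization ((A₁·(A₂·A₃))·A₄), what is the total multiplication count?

39960

(A₂·A₃): 30×26 by 26×18 → 30×18, cost 30·26·18 = 14040
(A₁·(A₂·A₃)): 40×30 by 30×18 → 40×18, cost 40·30·18 = 21600; cumulative 35640
((A₁·(A₂·A₃))·A₄): 40×18 by 18×6 → 40×6, cost 40·18·6 = 4320; cumulative 39960
Total: 39960 scalar multiplications.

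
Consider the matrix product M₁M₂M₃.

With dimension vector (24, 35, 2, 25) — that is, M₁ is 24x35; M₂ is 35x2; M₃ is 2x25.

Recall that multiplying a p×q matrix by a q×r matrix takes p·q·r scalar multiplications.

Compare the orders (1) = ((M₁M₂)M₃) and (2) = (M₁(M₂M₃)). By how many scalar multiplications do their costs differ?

Order (1) = ((M₁M₂)M₃): (M₁M₂): 24×35 by 35×2 → 24×2, cost 24·35·2 = 1680; ((M₁M₂)M₃): 24×2 by 2×25 → 24×25, cost 24·2·25 = 1200; cumulative 2880. Total 2880.
Order (2) = (M₁(M₂M₃)): (M₂M₃): 35×2 by 2×25 → 35×25, cost 35·2·25 = 1750; (M₁(M₂M₃)): 24×35 by 35×25 → 24×25, cost 24·35·25 = 21000; cumulative 22750. Total 22750.
Difference: |2880 − 22750| = 19870.

19870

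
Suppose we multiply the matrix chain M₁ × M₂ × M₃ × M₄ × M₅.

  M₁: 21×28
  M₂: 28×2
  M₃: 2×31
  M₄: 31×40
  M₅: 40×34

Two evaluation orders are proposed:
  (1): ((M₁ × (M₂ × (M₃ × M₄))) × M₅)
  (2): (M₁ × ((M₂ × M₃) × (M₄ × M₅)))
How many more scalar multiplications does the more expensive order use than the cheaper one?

Order (1) = ((M₁ × (M₂ × (M₃ × M₄))) × M₅): (M₃ × M₄): 2×31 by 31×40 → 2×40, cost 2·31·40 = 2480; (M₂ × (M₃ × M₄)): 28×2 by 2×40 → 28×40, cost 28·2·40 = 2240; cumulative 4720; (M₁ × (M₂ × (M₃ × M₄))): 21×28 by 28×40 → 21×40, cost 21·28·40 = 23520; cumulative 28240; ((M₁ × (M₂ × (M₃ × M₄))) × M₅): 21×40 by 40×34 → 21×34, cost 21·40·34 = 28560; cumulative 56800. Total 56800.
Order (2) = (M₁ × ((M₂ × M₃) × (M₄ × M₅))): (M₂ × M₃): 28×2 by 2×31 → 28×31, cost 28·2·31 = 1736; (M₄ × M₅): 31×40 by 40×34 → 31×34, cost 31·40·34 = 42160; ((M₂ × M₃) × (M₄ × M₅)): 28×31 by 31×34 → 28×34, cost 28·31·34 = 29512; cumulative 73408; (M₁ × ((M₂ × M₃) × (M₄ × M₅))): 21×28 by 28×34 → 21×34, cost 21·28·34 = 19992; cumulative 93400. Total 93400.
Difference: |56800 − 93400| = 36600.

36600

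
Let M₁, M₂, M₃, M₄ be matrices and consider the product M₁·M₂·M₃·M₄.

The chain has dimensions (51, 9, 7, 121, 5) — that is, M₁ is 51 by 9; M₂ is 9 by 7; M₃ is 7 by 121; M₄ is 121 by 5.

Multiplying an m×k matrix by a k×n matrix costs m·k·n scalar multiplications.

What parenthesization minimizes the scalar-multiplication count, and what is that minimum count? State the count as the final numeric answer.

6845

Adjacent pairs: M₁M₂ = 51·9·7 = 3213; M₂M₃ = 9·7·121 = 7623; M₃M₄ = 7·121·5 = 4235.
Length 3: M₁..M₃: k=1: 0+7623+51·9·121=63162; k=2: 3213+0+51·7·121=46410 → min 46410 | M₂..M₄: k=2: 0+4235+9·7·5=4550; k=3: 7623+0+9·121·5=13068 → min 4550.
Length 4: M₁..M₄: k=1: 0+4550+51·9·5=6845; k=2: 3213+4235+51·7·5=9233; k=3: 46410+0+51·121·5=77265 → min 6845.
Optimal parenthesization: (M₁·(M₂·(M₃·M₄))) with cost 6845.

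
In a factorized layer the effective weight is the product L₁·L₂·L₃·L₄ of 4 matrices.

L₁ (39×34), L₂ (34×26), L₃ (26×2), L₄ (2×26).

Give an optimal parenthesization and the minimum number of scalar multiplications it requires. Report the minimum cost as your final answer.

6448

Adjacent pairs: L₁L₂ = 39·34·26 = 34476; L₂L₃ = 34·26·2 = 1768; L₃L₄ = 26·2·26 = 1352.
Length 3: L₁..L₃: k=1: 0+1768+39·34·2=4420; k=2: 34476+0+39·26·2=36504 → min 4420 | L₂..L₄: k=2: 0+1352+34·26·26=24336; k=3: 1768+0+34·2·26=3536 → min 3536.
Length 4: L₁..L₄: k=1: 0+3536+39·34·26=38012; k=2: 34476+1352+39·26·26=62192; k=3: 4420+0+39·2·26=6448 → min 6448.
Optimal parenthesization: ((L₁·(L₂·L₃))·L₄) with cost 6448.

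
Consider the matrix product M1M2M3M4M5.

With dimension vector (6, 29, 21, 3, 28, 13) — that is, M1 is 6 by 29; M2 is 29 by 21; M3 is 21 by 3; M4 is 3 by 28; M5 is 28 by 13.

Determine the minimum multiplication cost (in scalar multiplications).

Adjacent pairs: M1M2 = 6·29·21 = 3654; M2M3 = 29·21·3 = 1827; M3M4 = 21·3·28 = 1764; M4M5 = 3·28·13 = 1092.
Length 3: M1..M3: k=1: 0+1827+6·29·3=2349; k=2: 3654+0+6·21·3=4032 → min 2349 | M2..M4: k=2: 0+1764+29·21·28=18816; k=3: 1827+0+29·3·28=4263 → min 4263 | M3..M5: k=3: 0+1092+21·3·13=1911; k=4: 1764+0+21·28·13=9408 → min 1911.
Length 4: M1..M4: k=1: 0+4263+6·29·28=9135; k=2: 3654+1764+6·21·28=8946; k=3: 2349+0+6·3·28=2853 → min 2853 | M2..M5: k=2: 0+1911+29·21·13=9828; k=3: 1827+1092+29·3·13=4050; k=4: 4263+0+29·28·13=14819 → min 4050.
Length 5: M1..M5: k=1: 0+4050+6·29·13=6312; k=2: 3654+1911+6·21·13=7203; k=3: 2349+1092+6·3·13=3675; k=4: 2853+0+6·28·13=5037 → min 3675.
Optimal order: ((M1(M2M3))(M4M5)) with cost 3675.

3675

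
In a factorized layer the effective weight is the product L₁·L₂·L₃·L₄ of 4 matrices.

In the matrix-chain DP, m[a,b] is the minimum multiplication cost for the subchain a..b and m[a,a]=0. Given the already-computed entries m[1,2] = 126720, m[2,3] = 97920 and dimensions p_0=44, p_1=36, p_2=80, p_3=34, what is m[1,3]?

151776

m[1,3] = min over k∈[1,2] of m[1,k]+m[k+1,3]+p_{0}·p_k·p_{3}.
k=1: 0 + 97920 + 44·36·34 = 151776; k=2: 126720 + 0 + 44·80·34 = 246400.
Minimum: 151776 at k=1.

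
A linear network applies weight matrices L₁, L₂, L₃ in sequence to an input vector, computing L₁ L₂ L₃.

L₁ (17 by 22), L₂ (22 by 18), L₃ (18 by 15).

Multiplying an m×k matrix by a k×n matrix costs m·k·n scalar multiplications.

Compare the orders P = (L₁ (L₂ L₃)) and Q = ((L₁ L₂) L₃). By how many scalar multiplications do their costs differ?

Order P = (L₁ (L₂ L₃)): (L₂ L₃): 22×18 by 18×15 → 22×15, cost 22·18·15 = 5940; (L₁ (L₂ L₃)): 17×22 by 22×15 → 17×15, cost 17·22·15 = 5610; cumulative 11550. Total 11550.
Order Q = ((L₁ L₂) L₃): (L₁ L₂): 17×22 by 22×18 → 17×18, cost 17·22·18 = 6732; ((L₁ L₂) L₃): 17×18 by 18×15 → 17×15, cost 17·18·15 = 4590; cumulative 11322. Total 11322.
Difference: |11550 − 11322| = 228.

228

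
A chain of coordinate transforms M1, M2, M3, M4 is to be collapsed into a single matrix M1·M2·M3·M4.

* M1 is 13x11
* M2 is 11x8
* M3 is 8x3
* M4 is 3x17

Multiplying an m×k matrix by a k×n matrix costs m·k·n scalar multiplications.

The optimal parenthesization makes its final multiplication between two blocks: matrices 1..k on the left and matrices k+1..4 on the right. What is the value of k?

3

Adjacent pairs: M1M2 = 13·11·8 = 1144; M2M3 = 11·8·3 = 264; M3M4 = 8·3·17 = 408.
Length 3: M1..M3: k=1: 0+264+13·11·3=693; k=2: 1144+0+13·8·3=1456 → min 693 | M2..M4: k=2: 0+408+11·8·17=1904; k=3: 264+0+11·3·17=825 → min 825.
Top-level splits: k=1: (M1..M1)·(M2..M4) → 0+825+13·11·17 = 3256; k=2: (M1..M2)·(M3..M4) → 1144+408+13·8·17 = 3320; k=3: (M1..M3)·(M4..M4) → 693+0+13·3·17 = 1356.
Best split is after M3, i.e. k = 3.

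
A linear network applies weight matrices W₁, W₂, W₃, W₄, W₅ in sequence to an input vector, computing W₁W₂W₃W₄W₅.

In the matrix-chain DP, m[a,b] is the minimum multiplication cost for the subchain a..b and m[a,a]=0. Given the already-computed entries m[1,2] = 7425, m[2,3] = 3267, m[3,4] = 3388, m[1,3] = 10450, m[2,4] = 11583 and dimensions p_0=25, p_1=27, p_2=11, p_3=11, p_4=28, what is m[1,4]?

m[1,4] = min over k∈[1,3] of m[1,k]+m[k+1,4]+p_{0}·p_k·p_{4}.
k=1: 0 + 11583 + 25·27·28 = 30483; k=2: 7425 + 3388 + 25·11·28 = 18513; k=3: 10450 + 0 + 25·11·28 = 18150.
Minimum: 18150 at k=3.

18150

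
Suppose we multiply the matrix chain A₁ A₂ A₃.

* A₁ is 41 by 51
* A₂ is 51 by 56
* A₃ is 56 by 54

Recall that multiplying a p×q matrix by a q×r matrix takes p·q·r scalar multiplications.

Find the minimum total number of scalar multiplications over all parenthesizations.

241080

Order (A₁ (A₂ A₃)): (A₂ A₃): 51×56 by 56×54 → 51×54, cost 51·56·54 = 154224; (A₁ (A₂ A₃)): 41×51 by 51×54 → 41×54, cost 41·51·54 = 112914; cumulative 267138. Total 267138.
Order ((A₁ A₂) A₃): (A₁ A₂): 41×51 by 51×56 → 41×56, cost 41·51·56 = 117096; ((A₁ A₂) A₃): 41×56 by 56×54 → 41×54, cost 41·56·54 = 123984; cumulative 241080. Total 241080.
Minimum: 241080.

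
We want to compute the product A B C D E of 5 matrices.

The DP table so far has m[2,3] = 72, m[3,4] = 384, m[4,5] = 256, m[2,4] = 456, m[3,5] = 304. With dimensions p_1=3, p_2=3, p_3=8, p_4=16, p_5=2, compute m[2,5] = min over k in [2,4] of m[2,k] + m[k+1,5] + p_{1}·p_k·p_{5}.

m[2,5] = min over k∈[2,4] of m[2,k]+m[k+1,5]+p_{1}·p_k·p_{5}.
k=2: 0 + 304 + 3·3·2 = 322; k=3: 72 + 256 + 3·8·2 = 376; k=4: 456 + 0 + 3·16·2 = 552.
Minimum: 322 at k=2.

322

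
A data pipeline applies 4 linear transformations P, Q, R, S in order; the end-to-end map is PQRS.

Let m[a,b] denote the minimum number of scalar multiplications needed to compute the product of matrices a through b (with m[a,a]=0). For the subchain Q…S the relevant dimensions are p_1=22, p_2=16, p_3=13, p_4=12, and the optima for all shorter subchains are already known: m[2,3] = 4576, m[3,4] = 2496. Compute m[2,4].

6720

m[2,4] = min over k∈[2,3] of m[2,k]+m[k+1,4]+p_{1}·p_k·p_{4}.
k=2: 0 + 2496 + 22·16·12 = 6720; k=3: 4576 + 0 + 22·13·12 = 8008.
Minimum: 6720 at k=2.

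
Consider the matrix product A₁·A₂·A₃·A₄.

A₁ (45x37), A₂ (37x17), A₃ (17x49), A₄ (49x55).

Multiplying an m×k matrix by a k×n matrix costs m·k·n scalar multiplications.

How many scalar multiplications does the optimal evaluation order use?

116195

Adjacent pairs: A₁A₂ = 45·37·17 = 28305; A₂A₃ = 37·17·49 = 30821; A₃A₄ = 17·49·55 = 45815.
Length 3: A₁..A₃: k=1: 0+30821+45·37·49=112406; k=2: 28305+0+45·17·49=65790 → min 65790 | A₂..A₄: k=2: 0+45815+37·17·55=80410; k=3: 30821+0+37·49·55=130536 → min 80410.
Length 4: A₁..A₄: k=1: 0+80410+45·37·55=171985; k=2: 28305+45815+45·17·55=116195; k=3: 65790+0+45·49·55=187065 → min 116195.
Optimal order: ((A₁·A₂)·(A₃·A₄)) with cost 116195.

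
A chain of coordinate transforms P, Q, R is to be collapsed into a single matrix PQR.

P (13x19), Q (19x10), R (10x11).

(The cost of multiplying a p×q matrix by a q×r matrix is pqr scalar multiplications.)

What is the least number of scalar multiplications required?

Order (P(QR)): (QR): 19×10 by 10×11 → 19×11, cost 19·10·11 = 2090; (P(QR)): 13×19 by 19×11 → 13×11, cost 13·19·11 = 2717; cumulative 4807. Total 4807.
Order ((PQ)R): (PQ): 13×19 by 19×10 → 13×10, cost 13·19·10 = 2470; ((PQ)R): 13×10 by 10×11 → 13×11, cost 13·10·11 = 1430; cumulative 3900. Total 3900.
Minimum: 3900.

3900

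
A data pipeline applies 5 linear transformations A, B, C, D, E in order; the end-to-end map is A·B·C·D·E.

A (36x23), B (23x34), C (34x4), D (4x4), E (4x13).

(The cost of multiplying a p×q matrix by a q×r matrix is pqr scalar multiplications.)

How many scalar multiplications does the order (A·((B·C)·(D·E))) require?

15296

(B·C): 23×34 by 34×4 → 23×4, cost 23·34·4 = 3128
(D·E): 4×4 by 4×13 → 4×13, cost 4·4·13 = 208
((B·C)·(D·E)): 23×4 by 4×13 → 23×13, cost 23·4·13 = 1196; cumulative 4532
(A·((B·C)·(D·E))): 36×23 by 23×13 → 36×13, cost 36·23·13 = 10764; cumulative 15296
Total: 15296 scalar multiplications.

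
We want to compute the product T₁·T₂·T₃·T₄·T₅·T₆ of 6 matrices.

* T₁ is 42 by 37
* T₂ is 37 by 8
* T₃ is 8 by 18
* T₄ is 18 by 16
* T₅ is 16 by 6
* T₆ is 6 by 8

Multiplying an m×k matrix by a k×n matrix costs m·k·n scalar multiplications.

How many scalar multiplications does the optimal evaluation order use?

Adjacent pairs: T₁T₂ = 42·37·8 = 12432; T₂T₃ = 37·8·18 = 5328; T₃T₄ = 8·18·16 = 2304; T₄T₅ = 18·16·6 = 1728; T₅T₆ = 16·6·8 = 768.
Length 3: T₁..T₃: k=1: 0+5328+42·37·18=33300; k=2: 12432+0+42·8·18=18480 → min 18480 | T₂..T₄: k=2: 0+2304+37·8·16=7040; k=3: 5328+0+37·18·16=15984 → min 7040 | T₃..T₅: k=3: 0+1728+8·18·6=2592; k=4: 2304+0+8·16·6=3072 → min 2592 | T₄..T₆: k=4: 0+768+18·16·8=3072; k=5: 1728+0+18·6·8=2592 → min 2592.
Length 4: T₁..T₄: k=1: 0+7040+42·37·16=31904; k=2: 12432+2304+42·8·16=20112; k=3: 18480+0+42·18·16=30576 → min 20112 | T₂..T₅: k=2: 0+2592+37·8·6=4368; k=3: 5328+1728+37·18·6=11052; k=4: 7040+0+37·16·6=10592 → min 4368 | T₃..T₆: k=3: 0+2592+8·18·8=3744; k=4: 2304+768+8·16·8=4096; k=5: 2592+0+8·6·8=2976 → min 2976.
Length 5: T₁..T₅: k=1: 0+4368+42·37·6=13692; k=2: 12432+2592+42·8·6=17040; k=3: 18480+1728+42·18·6=24744; k=4: 20112+0+42·16·6=24144 → min 13692 | T₂..T₆: k=2: 0+2976+37·8·8=5344; k=3: 5328+2592+37·18·8=13248; k=4: 7040+768+37·16·8=12544; k=5: 4368+0+37·6·8=6144 → min 5344.
Length 6: T₁..T₆: k=1: 0+5344+42·37·8=17776; k=2: 12432+2976+42·8·8=18096; k=3: 18480+2592+42·18·8=27120; k=4: 20112+768+42·16·8=26256; k=5: 13692+0+42·6·8=15708 → min 15708.
Optimal order: ((T₁·(T₂·(T₃·(T₄·T₅))))·T₆) with cost 15708.

15708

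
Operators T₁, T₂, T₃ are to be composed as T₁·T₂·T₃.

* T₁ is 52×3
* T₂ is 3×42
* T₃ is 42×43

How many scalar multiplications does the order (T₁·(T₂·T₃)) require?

12126

(T₂·T₃): 3×42 by 42×43 → 3×43, cost 3·42·43 = 5418
(T₁·(T₂·T₃)): 52×3 by 3×43 → 52×43, cost 52·3·43 = 6708; cumulative 12126
Total: 12126 scalar multiplications.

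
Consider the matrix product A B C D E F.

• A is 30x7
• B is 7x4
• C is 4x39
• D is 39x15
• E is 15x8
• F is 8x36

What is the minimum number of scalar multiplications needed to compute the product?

9132

Adjacent pairs: AB = 30·7·4 = 840; BC = 7·4·39 = 1092; CD = 4·39·15 = 2340; DE = 39·15·8 = 4680; EF = 15·8·36 = 4320.
Length 3: A..C: k=1: 0+1092+30·7·39=9282; k=2: 840+0+30·4·39=5520 → min 5520 | B..D: k=2: 0+2340+7·4·15=2760; k=3: 1092+0+7·39·15=5187 → min 2760 | C..E: k=3: 0+4680+4·39·8=5928; k=4: 2340+0+4·15·8=2820 → min 2820 | D..F: k=4: 0+4320+39·15·36=25380; k=5: 4680+0+39·8·36=15912 → min 15912.
Length 4: A..D: k=1: 0+2760+30·7·15=5910; k=2: 840+2340+30·4·15=4980; k=3: 5520+0+30·39·15=23070 → min 4980 | B..E: k=2: 0+2820+7·4·8=3044; k=3: 1092+4680+7·39·8=7956; k=4: 2760+0+7·15·8=3600 → min 3044 | C..F: k=3: 0+15912+4·39·36=21528; k=4: 2340+4320+4·15·36=8820; k=5: 2820+0+4·8·36=3972 → min 3972.
Length 5: A..E: k=1: 0+3044+30·7·8=4724; k=2: 840+2820+30·4·8=4620; k=3: 5520+4680+30·39·8=19560; k=4: 4980+0+30·15·8=8580 → min 4620 | B..F: k=2: 0+3972+7·4·36=4980; k=3: 1092+15912+7·39·36=26832; k=4: 2760+4320+7·15·36=10860; k=5: 3044+0+7·8·36=5060 → min 4980.
Length 6: A..F: k=1: 0+4980+30·7·36=12540; k=2: 840+3972+30·4·36=9132; k=3: 5520+15912+30·39·36=63552; k=4: 4980+4320+30·15·36=25500; k=5: 4620+0+30·8·36=13260 → min 9132.
Optimal order: ((A B) (((C D) E) F)) with cost 9132.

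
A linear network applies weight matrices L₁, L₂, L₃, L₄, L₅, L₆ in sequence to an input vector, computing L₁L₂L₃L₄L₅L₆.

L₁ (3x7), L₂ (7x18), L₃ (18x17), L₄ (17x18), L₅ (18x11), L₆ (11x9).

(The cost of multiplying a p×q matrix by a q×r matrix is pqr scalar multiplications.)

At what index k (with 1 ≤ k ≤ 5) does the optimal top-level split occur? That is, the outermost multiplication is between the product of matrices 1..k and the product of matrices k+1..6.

5

Adjacent pairs: L₁L₂ = 3·7·18 = 378; L₂L₃ = 7·18·17 = 2142; L₃L₄ = 18·17·18 = 5508; L₄L₅ = 17·18·11 = 3366; L₅L₆ = 18·11·9 = 1782.
Length 3: L₁..L₃: k=1: 0+2142+3·7·17=2499; k=2: 378+0+3·18·17=1296 → min 1296 | L₂..L₄: k=2: 0+5508+7·18·18=7776; k=3: 2142+0+7·17·18=4284 → min 4284 | L₃..L₅: k=3: 0+3366+18·17·11=6732; k=4: 5508+0+18·18·11=9072 → min 6732 | L₄..L₆: k=4: 0+1782+17·18·9=4536; k=5: 3366+0+17·11·9=5049 → min 4536.
Length 4: L₁..L₄: k=1: 0+4284+3·7·18=4662; k=2: 378+5508+3·18·18=6858; k=3: 1296+0+3·17·18=2214 → min 2214 | L₂..L₅: k=2: 0+6732+7·18·11=8118; k=3: 2142+3366+7·17·11=6817; k=4: 4284+0+7·18·11=5670 → min 5670 | L₃..L₆: k=3: 0+4536+18·17·9=7290; k=4: 5508+1782+18·18·9=10206; k=5: 6732+0+18·11·9=8514 → min 7290.
Length 5: L₁..L₅: k=1: 0+5670+3·7·11=5901; k=2: 378+6732+3·18·11=7704; k=3: 1296+3366+3·17·11=5223; k=4: 2214+0+3·18·11=2808 → min 2808 | L₂..L₆: k=2: 0+7290+7·18·9=8424; k=3: 2142+4536+7·17·9=7749; k=4: 4284+1782+7·18·9=7200; k=5: 5670+0+7·11·9=6363 → min 6363.
Top-level splits: k=1: (L₁..L₁)·(L₂..L₆) → 0+6363+3·7·9 = 6552; k=2: (L₁..L₂)·(L₃..L₆) → 378+7290+3·18·9 = 8154; k=3: (L₁..L₃)·(L₄..L₆) → 1296+4536+3·17·9 = 6291; k=4: (L₁..L₄)·(L₅..L₆) → 2214+1782+3·18·9 = 4482; k=5: (L₁..L₅)·(L₆..L₆) → 2808+0+3·11·9 = 3105.
Best split is after L₅, i.e. k = 5.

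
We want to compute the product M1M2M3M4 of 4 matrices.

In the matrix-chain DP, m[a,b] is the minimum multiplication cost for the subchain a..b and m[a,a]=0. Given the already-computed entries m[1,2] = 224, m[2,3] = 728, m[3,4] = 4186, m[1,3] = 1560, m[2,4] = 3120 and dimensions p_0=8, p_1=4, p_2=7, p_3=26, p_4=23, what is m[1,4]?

3856

m[1,4] = min over k∈[1,3] of m[1,k]+m[k+1,4]+p_{0}·p_k·p_{4}.
k=1: 0 + 3120 + 8·4·23 = 3856; k=2: 224 + 4186 + 8·7·23 = 5698; k=3: 1560 + 0 + 8·26·23 = 6344.
Minimum: 3856 at k=1.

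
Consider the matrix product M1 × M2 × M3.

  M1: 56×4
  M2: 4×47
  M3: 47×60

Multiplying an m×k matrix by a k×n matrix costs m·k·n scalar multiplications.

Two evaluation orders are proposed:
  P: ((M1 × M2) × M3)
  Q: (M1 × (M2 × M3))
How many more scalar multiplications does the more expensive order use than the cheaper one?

143728

Order P = ((M1 × M2) × M3): (M1 × M2): 56×4 by 4×47 → 56×47, cost 56·4·47 = 10528; ((M1 × M2) × M3): 56×47 by 47×60 → 56×60, cost 56·47·60 = 157920; cumulative 168448. Total 168448.
Order Q = (M1 × (M2 × M3)): (M2 × M3): 4×47 by 47×60 → 4×60, cost 4·47·60 = 11280; (M1 × (M2 × M3)): 56×4 by 4×60 → 56×60, cost 56·4·60 = 13440; cumulative 24720. Total 24720.
Difference: |168448 − 24720| = 143728.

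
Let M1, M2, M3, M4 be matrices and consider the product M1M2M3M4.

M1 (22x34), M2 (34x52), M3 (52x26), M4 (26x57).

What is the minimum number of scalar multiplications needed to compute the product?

98020

Adjacent pairs: M1M2 = 22·34·52 = 38896; M2M3 = 34·52·26 = 45968; M3M4 = 52·26·57 = 77064.
Length 3: M1..M3: k=1: 0+45968+22·34·26=65416; k=2: 38896+0+22·52·26=68640 → min 65416 | M2..M4: k=2: 0+77064+34·52·57=177840; k=3: 45968+0+34·26·57=96356 → min 96356.
Length 4: M1..M4: k=1: 0+96356+22·34·57=138992; k=2: 38896+77064+22·52·57=181168; k=3: 65416+0+22·26·57=98020 → min 98020.
Optimal order: ((M1(M2M3))M4) with cost 98020.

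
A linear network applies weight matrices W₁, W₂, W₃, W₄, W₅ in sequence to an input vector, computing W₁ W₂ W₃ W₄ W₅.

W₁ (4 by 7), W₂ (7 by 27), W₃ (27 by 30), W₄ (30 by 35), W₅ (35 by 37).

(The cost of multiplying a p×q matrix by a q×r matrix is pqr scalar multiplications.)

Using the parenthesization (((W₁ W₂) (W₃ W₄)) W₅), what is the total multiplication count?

(W₁ W₂): 4×7 by 7×27 → 4×27, cost 4·7·27 = 756
(W₃ W₄): 27×30 by 30×35 → 27×35, cost 27·30·35 = 28350
((W₁ W₂) (W₃ W₄)): 4×27 by 27×35 → 4×35, cost 4·27·35 = 3780; cumulative 32886
(((W₁ W₂) (W₃ W₄)) W₅): 4×35 by 35×37 → 4×37, cost 4·35·37 = 5180; cumulative 38066
Total: 38066 scalar multiplications.

38066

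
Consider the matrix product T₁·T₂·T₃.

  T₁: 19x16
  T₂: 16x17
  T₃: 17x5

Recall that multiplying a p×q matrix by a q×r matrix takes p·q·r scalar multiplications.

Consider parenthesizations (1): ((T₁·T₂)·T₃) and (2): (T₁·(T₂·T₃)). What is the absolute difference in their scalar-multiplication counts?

3903

Order (1) = ((T₁·T₂)·T₃): (T₁·T₂): 19×16 by 16×17 → 19×17, cost 19·16·17 = 5168; ((T₁·T₂)·T₃): 19×17 by 17×5 → 19×5, cost 19·17·5 = 1615; cumulative 6783. Total 6783.
Order (2) = (T₁·(T₂·T₃)): (T₂·T₃): 16×17 by 17×5 → 16×5, cost 16·17·5 = 1360; (T₁·(T₂·T₃)): 19×16 by 16×5 → 19×5, cost 19·16·5 = 1520; cumulative 2880. Total 2880.
Difference: |6783 − 2880| = 3903.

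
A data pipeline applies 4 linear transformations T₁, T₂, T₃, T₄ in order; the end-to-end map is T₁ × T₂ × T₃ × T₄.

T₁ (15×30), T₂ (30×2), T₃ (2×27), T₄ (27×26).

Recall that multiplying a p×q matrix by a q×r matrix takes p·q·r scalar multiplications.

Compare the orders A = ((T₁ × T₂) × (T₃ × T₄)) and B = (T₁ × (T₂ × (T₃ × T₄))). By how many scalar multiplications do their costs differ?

Order A = ((T₁ × T₂) × (T₃ × T₄)): (T₁ × T₂): 15×30 by 30×2 → 15×2, cost 15·30·2 = 900; (T₃ × T₄): 2×27 by 27×26 → 2×26, cost 2·27·26 = 1404; ((T₁ × T₂) × (T₃ × T₄)): 15×2 by 2×26 → 15×26, cost 15·2·26 = 780; cumulative 3084. Total 3084.
Order B = (T₁ × (T₂ × (T₃ × T₄))): (T₃ × T₄): 2×27 by 27×26 → 2×26, cost 2·27·26 = 1404; (T₂ × (T₃ × T₄)): 30×2 by 2×26 → 30×26, cost 30·2·26 = 1560; cumulative 2964; (T₁ × (T₂ × (T₃ × T₄))): 15×30 by 30×26 → 15×26, cost 15·30·26 = 11700; cumulative 14664. Total 14664.
Difference: |3084 − 14664| = 11580.

11580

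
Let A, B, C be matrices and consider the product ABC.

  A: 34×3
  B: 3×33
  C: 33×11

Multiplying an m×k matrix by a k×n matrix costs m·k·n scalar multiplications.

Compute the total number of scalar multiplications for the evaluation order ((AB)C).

(AB): 34×3 by 3×33 → 34×33, cost 34·3·33 = 3366
((AB)C): 34×33 by 33×11 → 34×11, cost 34·33·11 = 12342; cumulative 15708
Total: 15708 scalar multiplications.

15708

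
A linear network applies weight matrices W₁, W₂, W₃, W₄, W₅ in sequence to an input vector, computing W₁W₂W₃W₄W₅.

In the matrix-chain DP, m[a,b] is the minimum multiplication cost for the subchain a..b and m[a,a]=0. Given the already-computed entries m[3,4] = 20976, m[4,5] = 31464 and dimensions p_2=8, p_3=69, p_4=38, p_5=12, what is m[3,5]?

24624

m[3,5] = min over k∈[3,4] of m[3,k]+m[k+1,5]+p_{2}·p_k·p_{5}.
k=3: 0 + 31464 + 8·69·12 = 38088; k=4: 20976 + 0 + 8·38·12 = 24624.
Minimum: 24624 at k=4.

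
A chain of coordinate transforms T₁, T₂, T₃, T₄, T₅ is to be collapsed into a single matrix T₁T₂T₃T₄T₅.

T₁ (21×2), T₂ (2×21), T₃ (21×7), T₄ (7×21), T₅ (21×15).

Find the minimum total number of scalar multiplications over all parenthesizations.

1848

Adjacent pairs: T₁T₂ = 21·2·21 = 882; T₂T₃ = 2·21·7 = 294; T₃T₄ = 21·7·21 = 3087; T₄T₅ = 7·21·15 = 2205.
Length 3: T₁..T₃: k=1: 0+294+21·2·7=588; k=2: 882+0+21·21·7=3969 → min 588 | T₂..T₄: k=2: 0+3087+2·21·21=3969; k=3: 294+0+2·7·21=588 → min 588 | T₃..T₅: k=3: 0+2205+21·7·15=4410; k=4: 3087+0+21·21·15=9702 → min 4410.
Length 4: T₁..T₄: k=1: 0+588+21·2·21=1470; k=2: 882+3087+21·21·21=13230; k=3: 588+0+21·7·21=3675 → min 1470 | T₂..T₅: k=2: 0+4410+2·21·15=5040; k=3: 294+2205+2·7·15=2709; k=4: 588+0+2·21·15=1218 → min 1218.
Length 5: T₁..T₅: k=1: 0+1218+21·2·15=1848; k=2: 882+4410+21·21·15=11907; k=3: 588+2205+21·7·15=4998; k=4: 1470+0+21·21·15=8085 → min 1848.
Optimal order: (T₁(((T₂T₃)T₄)T₅)) with cost 1848.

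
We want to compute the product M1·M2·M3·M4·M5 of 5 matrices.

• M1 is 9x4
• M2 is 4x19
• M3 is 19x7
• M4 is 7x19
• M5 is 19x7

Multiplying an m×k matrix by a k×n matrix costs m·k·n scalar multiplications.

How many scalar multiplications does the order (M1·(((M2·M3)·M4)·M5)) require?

(M2·M3): 4×19 by 19×7 → 4×7, cost 4·19·7 = 532
((M2·M3)·M4): 4×7 by 7×19 → 4×19, cost 4·7·19 = 532; cumulative 1064
(((M2·M3)·M4)·M5): 4×19 by 19×7 → 4×7, cost 4·19·7 = 532; cumulative 1596
(M1·(((M2·M3)·M4)·M5)): 9×4 by 4×7 → 9×7, cost 9·4·7 = 252; cumulative 1848
Total: 1848 scalar multiplications.

1848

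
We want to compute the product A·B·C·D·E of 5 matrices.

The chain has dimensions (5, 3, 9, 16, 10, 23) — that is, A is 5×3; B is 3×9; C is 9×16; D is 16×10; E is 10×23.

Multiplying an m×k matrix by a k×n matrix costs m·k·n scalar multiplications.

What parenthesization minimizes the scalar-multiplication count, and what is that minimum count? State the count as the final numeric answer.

1947

Adjacent pairs: AB = 5·3·9 = 135; BC = 3·9·16 = 432; CD = 9·16·10 = 1440; DE = 16·10·23 = 3680.
Length 3: A..C: k=1: 0+432+5·3·16=672; k=2: 135+0+5·9·16=855 → min 672 | B..D: k=2: 0+1440+3·9·10=1710; k=3: 432+0+3·16·10=912 → min 912 | C..E: k=3: 0+3680+9·16·23=6992; k=4: 1440+0+9·10·23=3510 → min 3510.
Length 4: A..D: k=1: 0+912+5·3·10=1062; k=2: 135+1440+5·9·10=2025; k=3: 672+0+5·16·10=1472 → min 1062 | B..E: k=2: 0+3510+3·9·23=4131; k=3: 432+3680+3·16·23=5216; k=4: 912+0+3·10·23=1602 → min 1602.
Length 5: A..E: k=1: 0+1602+5·3·23=1947; k=2: 135+3510+5·9·23=4680; k=3: 672+3680+5·16·23=6192; k=4: 1062+0+5·10·23=2212 → min 1947.
Optimal parenthesization: (A·(((B·C)·D)·E)) with cost 1947.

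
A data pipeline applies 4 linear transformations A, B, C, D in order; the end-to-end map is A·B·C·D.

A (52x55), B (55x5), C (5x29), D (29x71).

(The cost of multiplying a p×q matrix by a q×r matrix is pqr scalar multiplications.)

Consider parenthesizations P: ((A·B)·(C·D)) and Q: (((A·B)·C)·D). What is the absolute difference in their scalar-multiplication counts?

85853

Order P = ((A·B)·(C·D)): (A·B): 52×55 by 55×5 → 52×5, cost 52·55·5 = 14300; (C·D): 5×29 by 29×71 → 5×71, cost 5·29·71 = 10295; ((A·B)·(C·D)): 52×5 by 5×71 → 52×71, cost 52·5·71 = 18460; cumulative 43055. Total 43055.
Order Q = (((A·B)·C)·D): (A·B): 52×55 by 55×5 → 52×5, cost 52·55·5 = 14300; ((A·B)·C): 52×5 by 5×29 → 52×29, cost 52·5·29 = 7540; cumulative 21840; (((A·B)·C)·D): 52×29 by 29×71 → 52×71, cost 52·29·71 = 107068; cumulative 128908. Total 128908.
Difference: |43055 − 128908| = 85853.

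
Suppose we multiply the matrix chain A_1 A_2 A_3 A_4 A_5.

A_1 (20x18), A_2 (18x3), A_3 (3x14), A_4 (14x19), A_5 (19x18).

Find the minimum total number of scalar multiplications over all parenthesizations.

3984

Adjacent pairs: A_1A_2 = 20·18·3 = 1080; A_2A_3 = 18·3·14 = 756; A_3A_4 = 3·14·19 = 798; A_4A_5 = 14·19·18 = 4788.
Length 3: A_1..A_3: k=1: 0+756+20·18·14=5796; k=2: 1080+0+20·3·14=1920 → min 1920 | A_2..A_4: k=2: 0+798+18·3·19=1824; k=3: 756+0+18·14·19=5544 → min 1824 | A_3..A_5: k=3: 0+4788+3·14·18=5544; k=4: 798+0+3·19·18=1824 → min 1824.
Length 4: A_1..A_4: k=1: 0+1824+20·18·19=8664; k=2: 1080+798+20·3·19=3018; k=3: 1920+0+20·14·19=7240 → min 3018 | A_2..A_5: k=2: 0+1824+18·3·18=2796; k=3: 756+4788+18·14·18=10080; k=4: 1824+0+18·19·18=7980 → min 2796.
Length 5: A_1..A_5: k=1: 0+2796+20·18·18=9276; k=2: 1080+1824+20·3·18=3984; k=3: 1920+4788+20·14·18=11748; k=4: 3018+0+20·19·18=9858 → min 3984.
Optimal order: ((A_1 A_2) ((A_3 A_4) A_5)) with cost 3984.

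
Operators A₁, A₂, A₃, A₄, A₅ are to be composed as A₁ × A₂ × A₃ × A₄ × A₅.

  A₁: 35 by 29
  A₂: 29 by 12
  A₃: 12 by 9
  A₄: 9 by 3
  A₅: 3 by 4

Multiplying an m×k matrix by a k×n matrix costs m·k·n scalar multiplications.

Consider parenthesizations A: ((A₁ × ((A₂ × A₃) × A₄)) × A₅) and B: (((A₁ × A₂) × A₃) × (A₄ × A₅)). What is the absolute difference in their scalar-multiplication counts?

Order A = ((A₁ × ((A₂ × A₃) × A₄)) × A₅): (A₂ × A₃): 29×12 by 12×9 → 29×9, cost 29·12·9 = 3132; ((A₂ × A₃) × A₄): 29×9 by 9×3 → 29×3, cost 29·9·3 = 783; cumulative 3915; (A₁ × ((A₂ × A₃) × A₄)): 35×29 by 29×3 → 35×3, cost 35·29·3 = 3045; cumulative 6960; ((A₁ × ((A₂ × A₃) × A₄)) × A₅): 35×3 by 3×4 → 35×4, cost 35·3·4 = 420; cumulative 7380. Total 7380.
Order B = (((A₁ × A₂) × A₃) × (A₄ × A₅)): (A₁ × A₂): 35×29 by 29×12 → 35×12, cost 35·29·12 = 12180; ((A₁ × A₂) × A₃): 35×12 by 12×9 → 35×9, cost 35·12·9 = 3780; cumulative 15960; (A₄ × A₅): 9×3 by 3×4 → 9×4, cost 9·3·4 = 108; (((A₁ × A₂) × A₃) × (A₄ × A₅)): 35×9 by 9×4 → 35×4, cost 35·9·4 = 1260; cumulative 17328. Total 17328.
Difference: |7380 − 17328| = 9948.

9948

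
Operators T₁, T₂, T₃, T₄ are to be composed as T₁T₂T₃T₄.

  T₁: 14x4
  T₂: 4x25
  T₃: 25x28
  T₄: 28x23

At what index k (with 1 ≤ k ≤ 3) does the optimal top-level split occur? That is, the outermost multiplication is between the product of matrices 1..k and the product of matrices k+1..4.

Adjacent pairs: T₁T₂ = 14·4·25 = 1400; T₂T₃ = 4·25·28 = 2800; T₃T₄ = 25·28·23 = 16100.
Length 3: T₁..T₃: k=1: 0+2800+14·4·28=4368; k=2: 1400+0+14·25·28=11200 → min 4368 | T₂..T₄: k=2: 0+16100+4·25·23=18400; k=3: 2800+0+4·28·23=5376 → min 5376.
Top-level splits: k=1: (T₁..T₁)·(T₂..T₄) → 0+5376+14·4·23 = 6664; k=2: (T₁..T₂)·(T₃..T₄) → 1400+16100+14·25·23 = 25550; k=3: (T₁..T₃)·(T₄..T₄) → 4368+0+14·28·23 = 13384.
Best split is after T₁, i.e. k = 1.

1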